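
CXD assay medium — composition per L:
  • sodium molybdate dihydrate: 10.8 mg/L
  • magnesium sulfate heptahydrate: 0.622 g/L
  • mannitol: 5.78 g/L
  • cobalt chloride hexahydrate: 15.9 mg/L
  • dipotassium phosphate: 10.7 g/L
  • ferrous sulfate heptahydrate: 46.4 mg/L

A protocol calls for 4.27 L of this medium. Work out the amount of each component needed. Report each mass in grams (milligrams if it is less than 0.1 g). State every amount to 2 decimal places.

sodium molybdate dihydrate 46.12 mg; magnesium sulfate heptahydrate 2.66 g; mannitol 24.68 g; cobalt chloride hexahydrate 67.89 mg; dipotassium phosphate 45.69 g; ferrous sulfate heptahydrate 0.20 g

Scale factor relative to 1 L: 4.27.
sodium molybdate dihydrate: 10.8 mg/L × 4.27 L = 46.12 mg
magnesium sulfate heptahydrate: 0.622 g/L × 4.27 L = 2.66 g
mannitol: 5.78 g/L × 4.27 L = 24.68 g
cobalt chloride hexahydrate: 15.9 mg/L × 4.27 L = 67.89 mg
dipotassium phosphate: 10.7 g/L × 4.27 L = 45.69 g
ferrous sulfate heptahydrate: 46.4 mg/L × 4.27 L = 198.128 mg = 0.20 g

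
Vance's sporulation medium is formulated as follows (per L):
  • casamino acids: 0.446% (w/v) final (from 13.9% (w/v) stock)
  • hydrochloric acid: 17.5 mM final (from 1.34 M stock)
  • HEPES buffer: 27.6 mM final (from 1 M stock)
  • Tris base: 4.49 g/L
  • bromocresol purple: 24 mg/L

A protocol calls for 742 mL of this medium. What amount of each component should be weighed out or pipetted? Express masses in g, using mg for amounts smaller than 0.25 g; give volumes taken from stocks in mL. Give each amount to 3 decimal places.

Working volume: 742 mL = 0.742 L.
casamino acids: C1V1 = C2V2 → 0.446% ÷ 13.9% × 742 mL = 23.808 mL
hydrochloric acid: C1V1 = C2V2 → 17.5 mM × 742 mL ÷ 1340 mM = 9.690 mL
HEPES buffer: C1V1 = C2V2 → 27.6 mM × 742 mL ÷ 1000 mM = 20.479 mL
Tris base: 4.49 g/L × 0.742 L = 3.332 g
bromocresol purple: 24 mg/L × 0.742 L = 17.808 mg

casamino acids 23.808 mL; hydrochloric acid 9.690 mL; HEPES buffer 20.479 mL; Tris base 3.332 g; bromocresol purple 17.808 mg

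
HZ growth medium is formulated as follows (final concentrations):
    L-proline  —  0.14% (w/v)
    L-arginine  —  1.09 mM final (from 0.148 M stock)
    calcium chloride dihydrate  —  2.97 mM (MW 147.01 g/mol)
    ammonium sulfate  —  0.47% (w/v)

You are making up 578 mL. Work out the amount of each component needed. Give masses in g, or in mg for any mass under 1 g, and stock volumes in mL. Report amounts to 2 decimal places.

Scale factor relative to 1 L: 0.578.
L-proline: 0.14% w/v = 1.4 g/L → 1.4 × 0.578 L = 0.8092 g = 809.20 mg
L-arginine: V = C2·V2/C1 = 1.09 mM × 578 mL ÷ 148 mM = 4.26 mL
calcium chloride dihydrate: 2.97 mmol/L × 147.01 mg/mmol × 0.578 L = 252.37 mg
ammonium sulfate: 0.47 g per 100 mL × 578 mL ÷ 100 = 2.72 g

L-proline 809.20 mg; L-arginine 4.26 mL; calcium chloride dihydrate 252.37 mg; ammonium sulfate 2.72 g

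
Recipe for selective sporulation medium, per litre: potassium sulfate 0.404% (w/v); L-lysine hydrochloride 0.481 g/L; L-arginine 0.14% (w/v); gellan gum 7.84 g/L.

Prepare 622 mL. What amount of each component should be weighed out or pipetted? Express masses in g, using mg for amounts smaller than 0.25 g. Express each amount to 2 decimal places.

Target volume = 622 mL = 0.622 L.
potassium sulfate: 0.404 g per 100 mL × 622 mL ÷ 100 = 2.51 g
L-lysine hydrochloride: 0.481 g/L × 0.622 L = 0.30 g
L-arginine: 0.14 g per 100 mL × 622 mL ÷ 100 = 0.87 g
gellan gum: 7.84 g/L × 0.622 L = 4.88 g

potassium sulfate 2.51 g; L-lysine hydrochloride 0.30 g; L-arginine 0.87 g; gellan gum 4.88 g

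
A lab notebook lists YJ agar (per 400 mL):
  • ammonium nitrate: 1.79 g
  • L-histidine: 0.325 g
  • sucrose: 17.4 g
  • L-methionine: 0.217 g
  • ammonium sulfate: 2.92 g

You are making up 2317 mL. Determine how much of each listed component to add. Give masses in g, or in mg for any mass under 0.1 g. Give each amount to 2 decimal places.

Scale factor = 2317 mL / 400 mL = 5.7925.
ammonium nitrate: 1.79 g × (2317 mL / 400 mL) = 10.37 g
L-histidine: 0.325 g × (2317 mL / 400 mL) = 1.88 g
sucrose: 17.4 g × (2317 mL / 400 mL) = 100.79 g
L-methionine: 0.217 g × (2317 mL / 400 mL) = 1.26 g
ammonium sulfate: 2.92 g × (2317 mL / 400 mL) = 16.91 g

ammonium nitrate 10.37 g; L-histidine 1.88 g; sucrose 100.79 g; L-methionine 1.26 g; ammonium sulfate 16.91 g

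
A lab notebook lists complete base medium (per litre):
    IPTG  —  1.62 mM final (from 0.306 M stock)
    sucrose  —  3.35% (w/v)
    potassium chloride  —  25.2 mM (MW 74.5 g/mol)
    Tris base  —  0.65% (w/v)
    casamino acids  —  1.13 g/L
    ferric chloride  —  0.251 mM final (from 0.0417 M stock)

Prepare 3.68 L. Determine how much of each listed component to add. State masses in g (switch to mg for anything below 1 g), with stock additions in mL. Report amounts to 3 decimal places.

IPTG 19.482 mL; sucrose 123.280 g; potassium chloride 6.909 g; Tris base 23.920 g; casamino acids 4.158 g; ferric chloride 22.151 mL

Scale factor relative to 1 L: 3.68.
IPTG: V = C2·V2/C1 = 1.62 mM × 3680 mL ÷ 306 mM = 19.482 mL
sucrose: 3.35% w/v = 33.5 g/L → 33.5 × 3.68 L = 123.280 g
potassium chloride: 25.2 mmol/L × 74.5 g/mol × 3.68 L ÷ 1000 = 6.909 g
Tris base: 0.65 g per 100 mL × 3680 mL ÷ 100 = 23.920 g
casamino acids: 1.13 g/L × 3.68 L = 4.158 g
ferric chloride: V = C2·V2/C1 = 0.251 mM × 3680 mL ÷ 41.7 mM = 22.151 mL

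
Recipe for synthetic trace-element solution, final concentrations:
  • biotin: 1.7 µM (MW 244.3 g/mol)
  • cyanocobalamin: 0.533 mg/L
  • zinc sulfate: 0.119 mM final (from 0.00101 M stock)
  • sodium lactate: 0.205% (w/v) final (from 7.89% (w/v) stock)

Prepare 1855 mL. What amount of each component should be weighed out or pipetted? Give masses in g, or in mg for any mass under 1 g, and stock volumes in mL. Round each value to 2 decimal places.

Scale factor relative to 1 L: 1.855.
biotin: 1.7 µmol/L × 244.3 g/mol × 1.855 L ÷ 1000 = 0.77 mg
cyanocobalamin: 0.533 mg/L × 1.855 L = 0.99 mg
zinc sulfate: V = C2·V2/C1 = 0.119 mM × 1855 mL ÷ 1.01 mM = 218.56 mL
sodium lactate: V = C2·V2/C1 = 0.205% ÷ 7.89% × 1855 mL = 48.20 mL

biotin 0.77 mg; cyanocobalamin 0.99 mg; zinc sulfate 218.56 mL; sodium lactate 48.20 mL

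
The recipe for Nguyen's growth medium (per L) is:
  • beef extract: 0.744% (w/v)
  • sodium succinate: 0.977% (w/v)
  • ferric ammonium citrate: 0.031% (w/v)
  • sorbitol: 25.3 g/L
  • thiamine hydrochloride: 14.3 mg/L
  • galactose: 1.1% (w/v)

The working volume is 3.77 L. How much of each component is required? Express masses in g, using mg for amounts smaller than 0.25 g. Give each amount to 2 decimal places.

Scale factor relative to 1 L: 3.77.
beef extract: 0.744 g per 100 mL × 3770 mL ÷ 100 = 28.05 g
sodium succinate: 0.977% w/v = 9.77 g/L → 9.77 × 3.77 L = 36.83 g
ferric ammonium citrate: 0.031 g per 100 mL × 3770 mL ÷ 100 = 1.17 g
sorbitol: 25.3 g/L × 3.77 L = 95.38 g
thiamine hydrochloride: 14.3 mg/L × 3.77 L = 53.91 mg
galactose: 1.1 g per 100 mL × 3770 mL ÷ 100 = 41.47 g

beef extract 28.05 g; sodium succinate 36.83 g; ferric ammonium citrate 1.17 g; sorbitol 95.38 g; thiamine hydrochloride 53.91 mg; galactose 41.47 g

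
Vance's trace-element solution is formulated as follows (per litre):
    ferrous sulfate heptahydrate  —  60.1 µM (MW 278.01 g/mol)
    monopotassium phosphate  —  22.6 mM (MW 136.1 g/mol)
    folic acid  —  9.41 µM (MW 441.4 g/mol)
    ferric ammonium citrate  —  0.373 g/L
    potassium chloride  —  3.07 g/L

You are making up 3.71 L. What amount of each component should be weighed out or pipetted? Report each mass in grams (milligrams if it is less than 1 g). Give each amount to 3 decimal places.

Working volume: 3.71 L.
ferrous sulfate heptahydrate: 60.1 µmol/L × 278.01 g/mol × 3.71 L ÷ 1000 = 61.988 mg
monopotassium phosphate: 22.6 mmol/L × 136.1 g/mol × 3.71 L ÷ 1000 = 11.411 g
folic acid: 9.41 µmol/L × 441.4 g/mol × 3.71 L ÷ 1000 = 15.410 mg
ferric ammonium citrate: 0.373 g/L × 3.71 L = 1.384 g
potassium chloride: 3.07 g/L × 3.71 L = 11.390 g

ferrous sulfate heptahydrate 61.988 mg; monopotassium phosphate 11.411 g; folic acid 15.410 mg; ferric ammonium citrate 1.384 g; potassium chloride 11.390 g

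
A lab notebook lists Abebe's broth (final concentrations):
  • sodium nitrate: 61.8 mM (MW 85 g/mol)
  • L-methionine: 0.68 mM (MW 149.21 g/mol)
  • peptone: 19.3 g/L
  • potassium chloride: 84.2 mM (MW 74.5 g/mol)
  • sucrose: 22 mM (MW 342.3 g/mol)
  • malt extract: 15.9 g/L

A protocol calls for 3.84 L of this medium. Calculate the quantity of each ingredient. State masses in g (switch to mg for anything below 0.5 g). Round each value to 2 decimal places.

Working volume: 3.84 L.
sodium nitrate: 61.8 mmol/L × 85 g/mol × 3.84 L ÷ 1000 = 20.17 g
L-methionine: 0.68 mmol/L × 149.21 mg/mmol × 3.84 L = 389.62 mg
peptone: 19.3 g/L × 3.84 L = 74.11 g
potassium chloride: 84.2 mmol/L × 74.5 g/mol × 3.84 L ÷ 1000 = 24.09 g
sucrose: 22 mmol/L × 342.3 g/mol × 3.84 L ÷ 1000 = 28.92 g
malt extract: 15.9 g/L × 3.84 L = 61.06 g

sodium nitrate 20.17 g; L-methionine 389.62 mg; peptone 74.11 g; potassium chloride 24.09 g; sucrose 28.92 g; malt extract 61.06 g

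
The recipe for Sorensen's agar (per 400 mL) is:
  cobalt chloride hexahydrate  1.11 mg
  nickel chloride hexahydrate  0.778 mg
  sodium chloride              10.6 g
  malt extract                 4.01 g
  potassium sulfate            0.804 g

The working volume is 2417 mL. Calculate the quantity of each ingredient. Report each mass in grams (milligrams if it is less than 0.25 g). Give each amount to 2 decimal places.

Ratio of target to recipe volume: 2417 / 400 = 6.0425.
cobalt chloride hexahydrate: 1.11 mg × (2417 mL / 400 mL) = 6.71 mg
nickel chloride hexahydrate: 0.778 mg × (2417 mL / 400 mL) = 4.70 mg
sodium chloride: 10.6 g × (2417 mL / 400 mL) = 64.05 g
malt extract: 4.01 g × (2417 mL / 400 mL) = 24.23 g
potassium sulfate: 0.804 g × (2417 mL / 400 mL) = 4.86 g

cobalt chloride hexahydrate 6.71 mg; nickel chloride hexahydrate 4.70 mg; sodium chloride 64.05 g; malt extract 24.23 g; potassium sulfate 4.86 g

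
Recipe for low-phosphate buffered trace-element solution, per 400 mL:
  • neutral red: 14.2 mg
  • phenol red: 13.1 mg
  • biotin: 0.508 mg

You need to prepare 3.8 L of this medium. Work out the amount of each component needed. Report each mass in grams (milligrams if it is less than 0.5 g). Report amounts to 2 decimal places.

neutral red 134.90 mg; phenol red 124.45 mg; biotin 4.83 mg

Scale factor = 3800 mL / 400 mL = 9.5.
neutral red: 14.2 mg × (3800 mL / 400 mL) = 134.90 mg
phenol red: 13.1 mg × (3800 mL / 400 mL) = 124.45 mg
biotin: 0.508 mg × (3800 mL / 400 mL) = 4.83 mg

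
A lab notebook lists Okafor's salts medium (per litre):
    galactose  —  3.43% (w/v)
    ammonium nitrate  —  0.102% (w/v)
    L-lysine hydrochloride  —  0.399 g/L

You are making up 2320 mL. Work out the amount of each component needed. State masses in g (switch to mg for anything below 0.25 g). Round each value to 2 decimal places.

Working volume: 2320 mL = 2.32 L.
galactose: 3.43 g per 100 mL × 2320 mL ÷ 100 = 79.58 g
ammonium nitrate: 0.102 g per 100 mL × 2320 mL ÷ 100 = 2.37 g
L-lysine hydrochloride: 0.399 g/L × 2.32 L = 0.93 g

galactose 79.58 g; ammonium nitrate 2.37 g; L-lysine hydrochloride 0.93 g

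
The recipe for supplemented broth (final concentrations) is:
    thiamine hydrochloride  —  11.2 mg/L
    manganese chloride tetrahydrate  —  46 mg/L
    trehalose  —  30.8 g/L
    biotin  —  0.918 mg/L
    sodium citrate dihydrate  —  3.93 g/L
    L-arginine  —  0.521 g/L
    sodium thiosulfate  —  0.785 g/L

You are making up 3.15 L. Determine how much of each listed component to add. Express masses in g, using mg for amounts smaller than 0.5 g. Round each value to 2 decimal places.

Scale factor relative to 1 L: 3.15.
thiamine hydrochloride: 11.2 mg/L × 3.15 L = 35.28 mg
manganese chloride tetrahydrate: 46 mg/L × 3.15 L = 144.90 mg
trehalose: 30.8 g/L × 3.15 L = 97.02 g
biotin: 0.918 mg/L × 3.15 L = 2.89 mg
sodium citrate dihydrate: 3.93 g/L × 3.15 L = 12.38 g
L-arginine: 0.521 g/L × 3.15 L = 1.64 g
sodium thiosulfate: 0.785 g/L × 3.15 L = 2.47 g

thiamine hydrochloride 35.28 mg; manganese chloride tetrahydrate 144.90 mg; trehalose 97.02 g; biotin 2.89 mg; sodium citrate dihydrate 12.38 g; L-arginine 1.64 g; sodium thiosulfate 2.47 g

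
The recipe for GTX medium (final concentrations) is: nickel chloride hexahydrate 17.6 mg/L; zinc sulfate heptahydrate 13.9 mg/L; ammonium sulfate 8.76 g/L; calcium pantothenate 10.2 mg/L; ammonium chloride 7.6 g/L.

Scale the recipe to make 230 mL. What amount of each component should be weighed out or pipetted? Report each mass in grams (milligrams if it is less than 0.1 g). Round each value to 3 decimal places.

nickel chloride hexahydrate 4.048 mg; zinc sulfate heptahydrate 3.197 mg; ammonium sulfate 2.015 g; calcium pantothenate 2.346 mg; ammonium chloride 1.748 g

Target volume = 230 mL = 0.23 L.
nickel chloride hexahydrate: 17.6 mg/L × 0.23 L = 4.048 mg
zinc sulfate heptahydrate: 13.9 mg/L × 0.23 L = 3.197 mg
ammonium sulfate: 8.76 g/L × 0.23 L = 2.015 g
calcium pantothenate: 10.2 mg/L × 0.23 L = 2.346 mg
ammonium chloride: 7.6 g/L × 0.23 L = 1.748 g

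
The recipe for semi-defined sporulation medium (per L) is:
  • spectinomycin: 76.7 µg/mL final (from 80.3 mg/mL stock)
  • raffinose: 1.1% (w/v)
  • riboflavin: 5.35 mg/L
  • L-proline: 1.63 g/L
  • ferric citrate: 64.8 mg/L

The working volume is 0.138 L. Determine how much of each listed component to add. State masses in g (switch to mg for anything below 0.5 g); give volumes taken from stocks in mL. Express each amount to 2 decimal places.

Working volume: 0.138 L.
spectinomycin: V = C2·V2/C1 = 76.7 µg/mL × 138 mL ÷ 80300 µg/mL = 0.13 mL
raffinose: 1.1% w/v = 11 g/L → 11 × 0.138 L = 1.52 g
riboflavin: 5.35 mg/L × 0.138 L = 0.74 mg
L-proline: 1.63 g/L × 0.138 L = 0.22494 g = 224.94 mg
ferric citrate: 64.8 mg/L × 0.138 L = 8.94 mg

spectinomycin 0.13 mL; raffinose 1.52 g; riboflavin 0.74 mg; L-proline 224.94 mg; ferric citrate 8.94 mg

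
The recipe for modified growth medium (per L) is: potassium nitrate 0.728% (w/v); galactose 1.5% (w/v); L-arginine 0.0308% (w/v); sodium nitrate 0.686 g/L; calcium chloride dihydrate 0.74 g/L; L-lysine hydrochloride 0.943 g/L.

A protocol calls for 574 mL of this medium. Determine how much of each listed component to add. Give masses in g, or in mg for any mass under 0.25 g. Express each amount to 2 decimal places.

potassium nitrate 4.18 g; galactose 8.61 g; L-arginine 176.79 mg; sodium nitrate 0.39 g; calcium chloride dihydrate 0.42 g; L-lysine hydrochloride 0.54 g

Scale factor relative to 1 L: 0.574.
potassium nitrate: 0.728% w/v = 7.28 g/L → 7.28 × 0.574 L = 4.18 g
galactose: 1.5 g per 100 mL × 574 mL ÷ 100 = 8.61 g
L-arginine: 0.0308 g per 100 mL × 574 mL ÷ 100 = 0.176792 g = 176.79 mg
sodium nitrate: 0.686 g/L × 0.574 L = 0.39 g
calcium chloride dihydrate: 0.74 g/L × 0.574 L = 0.42 g
L-lysine hydrochloride: 0.943 g/L × 0.574 L = 0.54 g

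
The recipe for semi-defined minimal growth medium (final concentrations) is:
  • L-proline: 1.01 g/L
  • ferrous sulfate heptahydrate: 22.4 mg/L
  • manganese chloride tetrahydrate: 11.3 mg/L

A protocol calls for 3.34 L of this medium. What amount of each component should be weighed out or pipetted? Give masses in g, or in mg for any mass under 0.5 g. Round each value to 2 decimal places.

L-proline 3.37 g; ferrous sulfate heptahydrate 74.82 mg; manganese chloride tetrahydrate 37.74 mg

Working volume: 3.34 L.
L-proline: 1.01 g/L × 3.34 L = 3.37 g
ferrous sulfate heptahydrate: 22.4 mg/L × 3.34 L = 74.82 mg
manganese chloride tetrahydrate: 11.3 mg/L × 3.34 L = 37.74 mg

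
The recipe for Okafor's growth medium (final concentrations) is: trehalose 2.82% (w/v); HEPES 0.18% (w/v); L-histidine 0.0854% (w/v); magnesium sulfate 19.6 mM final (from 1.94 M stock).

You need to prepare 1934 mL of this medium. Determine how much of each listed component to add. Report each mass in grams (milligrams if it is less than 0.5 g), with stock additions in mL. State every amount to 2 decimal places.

trehalose 54.54 g; HEPES 3.48 g; L-histidine 1.65 g; magnesium sulfate 19.54 mL

Scale factor relative to 1 L: 1.934.
trehalose: 2.82 g per 100 mL × 1934 mL ÷ 100 = 54.54 g
HEPES: 0.18 g per 100 mL × 1934 mL ÷ 100 = 3.48 g
L-histidine: 0.0854% w/v = 0.854 g/L → 0.854 × 1.934 L = 1.65 g
magnesium sulfate: dilute stock: 19.6 mM × 1934 mL ÷ 1940 mM = 19.54 mL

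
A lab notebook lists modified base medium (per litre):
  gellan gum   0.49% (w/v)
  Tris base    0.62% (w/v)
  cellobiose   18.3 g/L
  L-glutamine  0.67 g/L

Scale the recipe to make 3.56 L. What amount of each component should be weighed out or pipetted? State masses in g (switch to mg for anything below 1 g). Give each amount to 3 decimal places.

Scale factor relative to 1 L: 3.56.
gellan gum: 0.49% w/v = 4.9 g/L → 4.9 × 3.56 L = 17.444 g
Tris base: 0.62 g per 100 mL × 3560 mL ÷ 100 = 22.072 g
cellobiose: 18.3 g/L × 3.56 L = 65.148 g
L-glutamine: 0.67 g/L × 3.56 L = 2.385 g

gellan gum 17.444 g; Tris base 22.072 g; cellobiose 65.148 g; L-glutamine 2.385 g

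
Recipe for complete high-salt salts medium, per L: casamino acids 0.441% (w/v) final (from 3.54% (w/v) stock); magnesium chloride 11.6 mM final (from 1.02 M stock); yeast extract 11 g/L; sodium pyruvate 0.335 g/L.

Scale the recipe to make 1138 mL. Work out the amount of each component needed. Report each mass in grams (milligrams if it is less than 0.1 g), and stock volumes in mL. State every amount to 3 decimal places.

casamino acids 141.768 mL; magnesium chloride 12.942 mL; yeast extract 12.518 g; sodium pyruvate 0.381 g

Scale factor relative to 1 L: 1.138.
casamino acids: V = C2·V2/C1 = 0.441% ÷ 3.54% × 1138 mL = 141.768 mL
magnesium chloride: V = C2·V2/C1 = 11.6 mM × 1138 mL ÷ 1020 mM = 12.942 mL
yeast extract: 11 g/L × 1.138 L = 12.518 g
sodium pyruvate: 0.335 g/L × 1.138 L = 0.381 g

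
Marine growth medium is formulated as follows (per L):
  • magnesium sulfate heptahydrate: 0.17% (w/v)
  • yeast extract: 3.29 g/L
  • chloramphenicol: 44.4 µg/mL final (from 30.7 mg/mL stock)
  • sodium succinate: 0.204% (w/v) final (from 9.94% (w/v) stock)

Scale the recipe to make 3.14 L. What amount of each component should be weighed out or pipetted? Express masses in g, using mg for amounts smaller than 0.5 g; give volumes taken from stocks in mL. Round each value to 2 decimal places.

Scale factor relative to 1 L: 3.14.
magnesium sulfate heptahydrate: 0.17 g per 100 mL × 3140 mL ÷ 100 = 5.34 g
yeast extract: 3.29 g/L × 3.14 L = 10.33 g
chloramphenicol: C1V1 = C2V2 → 44.4 µg/mL × 3140 mL ÷ 30700 µg/mL = 4.54 mL
sodium succinate: C1V1 = C2V2 → 0.204% ÷ 9.94% × 3140 mL = 64.44 mL

magnesium sulfate heptahydrate 5.34 g; yeast extract 10.33 g; chloramphenicol 4.54 mL; sodium succinate 64.44 mL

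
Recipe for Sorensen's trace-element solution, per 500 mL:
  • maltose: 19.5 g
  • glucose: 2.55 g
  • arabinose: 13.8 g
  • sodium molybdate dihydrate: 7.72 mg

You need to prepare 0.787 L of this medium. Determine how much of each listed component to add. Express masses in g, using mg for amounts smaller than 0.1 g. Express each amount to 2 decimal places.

Ratio of target to recipe volume: 787 / 500 = 1.574.
maltose: 19.5 g × (787 mL / 500 mL) = 30.69 g
glucose: 2.55 g × (787 mL / 500 mL) = 4.01 g
arabinose: 13.8 g × (787 mL / 500 mL) = 21.72 g
sodium molybdate dihydrate: 7.72 mg × (787 mL / 500 mL) = 12.15 mg

maltose 30.69 g; glucose 4.01 g; arabinose 21.72 g; sodium molybdate dihydrate 12.15 mg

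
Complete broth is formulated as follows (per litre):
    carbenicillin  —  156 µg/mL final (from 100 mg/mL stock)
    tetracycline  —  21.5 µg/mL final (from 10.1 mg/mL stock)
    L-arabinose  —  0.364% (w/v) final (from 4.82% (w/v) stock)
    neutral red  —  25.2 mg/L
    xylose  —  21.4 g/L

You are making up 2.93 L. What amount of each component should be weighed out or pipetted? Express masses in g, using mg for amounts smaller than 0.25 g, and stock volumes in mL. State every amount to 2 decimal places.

carbenicillin 4.57 mL; tetracycline 6.24 mL; L-arabinose 221.27 mL; neutral red 73.84 mg; xylose 62.70 g

Scale factor relative to 1 L: 2.93.
carbenicillin: C1V1 = C2V2 → 156 µg/mL × 2930 mL ÷ 100000 µg/mL = 4.57 mL
tetracycline: V = C2·V2/C1 = 21.5 µg/mL × 2930 mL ÷ 10100 µg/mL = 6.24 mL
L-arabinose: dilute stock: 0.364% ÷ 4.82% × 2930 mL = 221.27 mL
neutral red: 25.2 mg/L × 2.93 L = 73.84 mg
xylose: 21.4 g/L × 2.93 L = 62.70 g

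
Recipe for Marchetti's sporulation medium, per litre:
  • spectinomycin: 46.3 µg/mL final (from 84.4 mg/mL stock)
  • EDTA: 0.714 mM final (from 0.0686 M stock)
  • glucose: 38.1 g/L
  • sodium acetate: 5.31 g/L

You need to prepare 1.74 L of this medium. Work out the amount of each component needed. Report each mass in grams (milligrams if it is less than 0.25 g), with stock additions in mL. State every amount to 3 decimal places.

Scale factor relative to 1 L: 1.74.
spectinomycin: C1V1 = C2V2 → 46.3 µg/mL × 1740 mL ÷ 84400 µg/mL = 0.955 mL
EDTA: dilute stock: 0.714 mM × 1740 mL ÷ 68.6 mM = 18.110 mL
glucose: 38.1 g/L × 1.74 L = 66.294 g
sodium acetate: 5.31 g/L × 1.74 L = 9.239 g

spectinomycin 0.955 mL; EDTA 18.110 mL; glucose 66.294 g; sodium acetate 9.239 g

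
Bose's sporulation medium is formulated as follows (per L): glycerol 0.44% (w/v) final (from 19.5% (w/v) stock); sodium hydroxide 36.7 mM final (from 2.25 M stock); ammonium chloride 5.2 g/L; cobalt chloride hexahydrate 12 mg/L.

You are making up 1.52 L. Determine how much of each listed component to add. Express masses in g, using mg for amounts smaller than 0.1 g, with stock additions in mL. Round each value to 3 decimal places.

Scale factor relative to 1 L: 1.52.
glycerol: V = C2·V2/C1 = 0.44% ÷ 19.5% × 1520 mL = 34.297 mL
sodium hydroxide: dilute stock: 36.7 mM × 1520 mL ÷ 2250 mM = 24.793 mL
ammonium chloride: 5.2 g/L × 1.52 L = 7.904 g
cobalt chloride hexahydrate: 12 mg/L × 1.52 L = 18.240 mg

glycerol 34.297 mL; sodium hydroxide 24.793 mL; ammonium chloride 7.904 g; cobalt chloride hexahydrate 18.240 mg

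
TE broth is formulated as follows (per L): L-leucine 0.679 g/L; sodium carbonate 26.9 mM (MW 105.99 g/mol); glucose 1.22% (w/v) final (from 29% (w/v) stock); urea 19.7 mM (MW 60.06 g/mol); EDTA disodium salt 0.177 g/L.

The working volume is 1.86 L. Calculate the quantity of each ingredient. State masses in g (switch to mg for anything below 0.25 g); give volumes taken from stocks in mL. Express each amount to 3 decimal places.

Scale factor relative to 1 L: 1.86.
L-leucine: 0.679 g/L × 1.86 L = 1.263 g
sodium carbonate: 26.9 mmol/L × 105.99 g/mol × 1.86 L ÷ 1000 = 5.303 g
glucose: V = C2·V2/C1 = 1.22% ÷ 29% × 1860 mL = 78.248 mL
urea: 19.7 mmol/L × 60.06 g/mol × 1.86 L ÷ 1000 = 2.201 g
EDTA disodium salt: 0.177 g/L × 1.86 L = 0.329 g

L-leucine 1.263 g; sodium carbonate 5.303 g; glucose 78.248 mL; urea 2.201 g; EDTA disodium salt 0.329 g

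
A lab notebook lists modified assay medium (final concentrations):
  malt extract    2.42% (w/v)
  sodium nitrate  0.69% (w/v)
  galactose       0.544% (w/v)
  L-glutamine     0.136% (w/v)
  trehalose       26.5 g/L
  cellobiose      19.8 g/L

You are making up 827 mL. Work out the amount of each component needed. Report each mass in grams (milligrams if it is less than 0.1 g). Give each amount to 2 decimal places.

malt extract 20.01 g; sodium nitrate 5.71 g; galactose 4.50 g; L-glutamine 1.12 g; trehalose 21.92 g; cellobiose 16.37 g

Working volume: 827 mL = 0.827 L.
malt extract: 2.42% w/v = 24.2 g/L → 24.2 × 0.827 L = 20.01 g
sodium nitrate: 0.69 g per 100 mL × 827 mL ÷ 100 = 5.71 g
galactose: 0.544 g per 100 mL × 827 mL ÷ 100 = 4.50 g
L-glutamine: 0.136% w/v = 1.36 g/L → 1.36 × 0.827 L = 1.12 g
trehalose: 26.5 g/L × 0.827 L = 21.92 g
cellobiose: 19.8 g/L × 0.827 L = 16.37 g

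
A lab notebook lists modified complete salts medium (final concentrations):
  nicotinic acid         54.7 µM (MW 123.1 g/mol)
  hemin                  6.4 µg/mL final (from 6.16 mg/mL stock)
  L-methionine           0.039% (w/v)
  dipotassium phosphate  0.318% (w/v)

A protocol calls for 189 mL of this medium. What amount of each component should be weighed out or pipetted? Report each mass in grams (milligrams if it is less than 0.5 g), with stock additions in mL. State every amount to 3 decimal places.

nicotinic acid 1.273 mg; hemin 0.196 mL; L-methionine 73.710 mg; dipotassium phosphate 0.601 g

Scale factor relative to 1 L: 0.189.
nicotinic acid: 54.7 µmol/L × 123.1 g/mol × 0.189 L ÷ 1000 = 1.273 mg
hemin: dilute stock: 6.4 µg/mL × 189 mL ÷ 6160 µg/mL = 0.196 mL
L-methionine: 0.039 g per 100 mL × 189 mL ÷ 100 = 0.07371 g = 73.710 mg
dipotassium phosphate: 0.318% w/v = 3.18 g/L → 3.18 × 0.189 L = 0.601 g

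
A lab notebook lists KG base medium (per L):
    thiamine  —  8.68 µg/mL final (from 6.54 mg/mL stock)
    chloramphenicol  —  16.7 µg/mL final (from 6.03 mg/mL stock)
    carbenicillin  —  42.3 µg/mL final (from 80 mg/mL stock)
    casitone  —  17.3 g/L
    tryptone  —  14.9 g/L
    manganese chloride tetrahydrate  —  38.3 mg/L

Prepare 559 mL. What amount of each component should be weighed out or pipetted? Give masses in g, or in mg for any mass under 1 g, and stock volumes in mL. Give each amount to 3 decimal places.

Scale factor relative to 1 L: 0.559.
thiamine: C1V1 = C2V2 → 8.68 µg/mL × 559 mL ÷ 6540 µg/mL = 0.742 mL
chloramphenicol: C1V1 = C2V2 → 16.7 µg/mL × 559 mL ÷ 6030 µg/mL = 1.548 mL
carbenicillin: dilute stock: 42.3 µg/mL × 559 mL ÷ 80000 µg/mL = 0.296 mL
casitone: 17.3 g/L × 0.559 L = 9.671 g
tryptone: 14.9 g/L × 0.559 L = 8.329 g
manganese chloride tetrahydrate: 38.3 mg/L × 0.559 L = 21.410 mg

thiamine 0.742 mL; chloramphenicol 1.548 mL; carbenicillin 0.296 mL; casitone 9.671 g; tryptone 8.329 g; manganese chloride tetrahydrate 21.410 mg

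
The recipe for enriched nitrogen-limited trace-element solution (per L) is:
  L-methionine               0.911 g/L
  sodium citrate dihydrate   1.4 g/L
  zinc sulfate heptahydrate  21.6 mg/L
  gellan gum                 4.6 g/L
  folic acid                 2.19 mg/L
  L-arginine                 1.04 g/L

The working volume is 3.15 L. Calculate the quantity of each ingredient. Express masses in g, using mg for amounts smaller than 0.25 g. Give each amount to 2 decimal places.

Working volume: 3.15 L.
L-methionine: 0.911 g/L × 3.15 L = 2.87 g
sodium citrate dihydrate: 1.4 g/L × 3.15 L = 4.41 g
zinc sulfate heptahydrate: 21.6 mg/L × 3.15 L = 68.04 mg
gellan gum: 4.6 g/L × 3.15 L = 14.49 g
folic acid: 2.19 mg/L × 3.15 L = 6.90 mg
L-arginine: 1.04 g/L × 3.15 L = 3.28 g

L-methionine 2.87 g; sodium citrate dihydrate 4.41 g; zinc sulfate heptahydrate 68.04 mg; gellan gum 14.49 g; folic acid 6.90 mg; L-arginine 3.28 g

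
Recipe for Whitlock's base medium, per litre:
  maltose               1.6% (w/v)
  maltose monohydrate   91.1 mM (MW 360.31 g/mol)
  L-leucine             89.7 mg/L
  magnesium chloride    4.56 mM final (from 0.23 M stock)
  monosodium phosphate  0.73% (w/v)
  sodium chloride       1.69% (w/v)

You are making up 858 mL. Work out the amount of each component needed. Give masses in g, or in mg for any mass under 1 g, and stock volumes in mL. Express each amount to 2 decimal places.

Target volume = 858 mL = 0.858 L.
maltose: 1.6 g per 100 mL × 858 mL ÷ 100 = 13.73 g
maltose monohydrate: 91.1 mmol/L × 360.31 g/mol × 0.858 L ÷ 1000 = 28.16 g
L-leucine: 89.7 mg/L × 0.858 L = 76.96 mg
magnesium chloride: C1V1 = C2V2 → 4.56 mM × 858 mL ÷ 230 mM = 17.01 mL
monosodium phosphate: 0.73% w/v = 7.3 g/L → 7.3 × 0.858 L = 6.26 g
sodium chloride: 1.69 g per 100 mL × 858 mL ÷ 100 = 14.50 g

maltose 13.73 g; maltose monohydrate 28.16 g; L-leucine 76.96 mg; magnesium chloride 17.01 mL; monosodium phosphate 6.26 g; sodium chloride 14.50 g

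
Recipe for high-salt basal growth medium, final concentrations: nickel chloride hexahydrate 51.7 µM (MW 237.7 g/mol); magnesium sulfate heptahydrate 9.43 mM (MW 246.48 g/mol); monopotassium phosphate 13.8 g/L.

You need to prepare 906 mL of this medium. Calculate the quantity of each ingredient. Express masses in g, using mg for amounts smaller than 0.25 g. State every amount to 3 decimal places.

nickel chloride hexahydrate 11.134 mg; magnesium sulfate heptahydrate 2.106 g; monopotassium phosphate 12.503 g

Working volume: 906 mL = 0.906 L.
nickel chloride hexahydrate: 51.7 µmol/L × 237.7 g/mol × 0.906 L ÷ 1000 = 11.134 mg
magnesium sulfate heptahydrate: 9.43 mmol/L × 246.48 g/mol × 0.906 L ÷ 1000 = 2.106 g
monopotassium phosphate: 13.8 g/L × 0.906 L = 12.503 g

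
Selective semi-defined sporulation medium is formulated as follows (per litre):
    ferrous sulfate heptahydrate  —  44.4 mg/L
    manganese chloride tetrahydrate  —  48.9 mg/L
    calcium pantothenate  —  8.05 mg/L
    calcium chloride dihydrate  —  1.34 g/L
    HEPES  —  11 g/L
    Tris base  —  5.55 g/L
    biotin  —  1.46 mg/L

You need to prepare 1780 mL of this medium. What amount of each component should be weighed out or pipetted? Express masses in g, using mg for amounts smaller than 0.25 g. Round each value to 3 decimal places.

Working volume: 1780 mL = 1.78 L.
ferrous sulfate heptahydrate: 44.4 mg/L × 1.78 L = 79.032 mg
manganese chloride tetrahydrate: 48.9 mg/L × 1.78 L = 87.042 mg
calcium pantothenate: 8.05 mg/L × 1.78 L = 14.329 mg
calcium chloride dihydrate: 1.34 g/L × 1.78 L = 2.385 g
HEPES: 11 g/L × 1.78 L = 19.580 g
Tris base: 5.55 g/L × 1.78 L = 9.879 g
biotin: 1.46 mg/L × 1.78 L = 2.599 mg

ferrous sulfate heptahydrate 79.032 mg; manganese chloride tetrahydrate 87.042 mg; calcium pantothenate 14.329 mg; calcium chloride dihydrate 2.385 g; HEPES 19.580 g; Tris base 9.879 g; biotin 2.599 mg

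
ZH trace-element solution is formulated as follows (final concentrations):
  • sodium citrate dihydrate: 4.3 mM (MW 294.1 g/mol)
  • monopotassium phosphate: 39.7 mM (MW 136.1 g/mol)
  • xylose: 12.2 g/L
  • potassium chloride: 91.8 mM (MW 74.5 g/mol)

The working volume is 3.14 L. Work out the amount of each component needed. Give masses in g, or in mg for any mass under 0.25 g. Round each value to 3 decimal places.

sodium citrate dihydrate 3.971 g; monopotassium phosphate 16.966 g; xylose 38.308 g; potassium chloride 21.475 g

Scale factor relative to 1 L: 3.14.
sodium citrate dihydrate: 4.3 mmol/L × 294.1 g/mol × 3.14 L ÷ 1000 = 3.971 g
monopotassium phosphate: 39.7 mmol/L × 136.1 g/mol × 3.14 L ÷ 1000 = 16.966 g
xylose: 12.2 g/L × 3.14 L = 38.308 g
potassium chloride: 91.8 mmol/L × 74.5 g/mol × 3.14 L ÷ 1000 = 21.475 g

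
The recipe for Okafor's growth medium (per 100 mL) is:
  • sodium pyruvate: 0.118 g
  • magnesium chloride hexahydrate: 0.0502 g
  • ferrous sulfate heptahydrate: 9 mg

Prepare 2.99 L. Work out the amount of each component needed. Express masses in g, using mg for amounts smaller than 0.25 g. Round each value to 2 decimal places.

sodium pyruvate 3.53 g; magnesium chloride hexahydrate 1.50 g; ferrous sulfate heptahydrate 0.27 g

Ratio of target to recipe volume: 2990 / 100 = 29.9.
sodium pyruvate: 0.118 g × (2990 mL / 100 mL) = 3.53 g
magnesium chloride hexahydrate: 0.0502 g × (2990 mL / 100 mL) = 1.50 g
ferrous sulfate heptahydrate: 9 mg × (2990 mL / 100 mL) = 269.1 mg = 0.27 g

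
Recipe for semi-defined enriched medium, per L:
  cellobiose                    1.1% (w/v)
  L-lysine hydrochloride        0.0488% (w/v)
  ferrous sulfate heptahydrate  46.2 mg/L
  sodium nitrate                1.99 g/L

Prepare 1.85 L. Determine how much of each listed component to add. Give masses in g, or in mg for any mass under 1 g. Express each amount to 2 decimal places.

cellobiose 20.35 g; L-lysine hydrochloride 902.80 mg; ferrous sulfate heptahydrate 85.47 mg; sodium nitrate 3.68 g

Working volume: 1.85 L.
cellobiose: 1.1 g per 100 mL × 1850 mL ÷ 100 = 20.35 g
L-lysine hydrochloride: 0.0488% w/v = 0.488 g/L → 0.488 × 1.85 L = 0.9028 g = 902.80 mg
ferrous sulfate heptahydrate: 46.2 mg/L × 1.85 L = 85.47 mg
sodium nitrate: 1.99 g/L × 1.85 L = 3.68 g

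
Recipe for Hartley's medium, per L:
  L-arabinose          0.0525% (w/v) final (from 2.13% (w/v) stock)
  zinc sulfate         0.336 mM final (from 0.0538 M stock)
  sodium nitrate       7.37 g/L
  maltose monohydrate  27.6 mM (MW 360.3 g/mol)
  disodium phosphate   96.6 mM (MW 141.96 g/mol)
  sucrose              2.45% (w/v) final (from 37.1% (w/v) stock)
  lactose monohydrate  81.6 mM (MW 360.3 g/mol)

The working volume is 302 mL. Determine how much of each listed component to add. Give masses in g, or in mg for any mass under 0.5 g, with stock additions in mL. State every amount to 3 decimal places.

L-arabinose 7.444 mL; zinc sulfate 1.886 mL; sodium nitrate 2.226 g; maltose monohydrate 3.003 g; disodium phosphate 4.141 g; sucrose 19.943 mL; lactose monohydrate 8.879 g

Scale factor relative to 1 L: 0.302.
L-arabinose: C1V1 = C2V2 → 0.0525% ÷ 2.13% × 302 mL = 7.444 mL
zinc sulfate: C1V1 = C2V2 → 0.336 mM × 302 mL ÷ 53.8 mM = 1.886 mL
sodium nitrate: 7.37 g/L × 0.302 L = 2.226 g
maltose monohydrate: 27.6 mmol/L × 360.3 g/mol × 0.302 L ÷ 1000 = 3.003 g
disodium phosphate: 96.6 mmol/L × 141.96 g/mol × 0.302 L ÷ 1000 = 4.141 g
sucrose: V = C2·V2/C1 = 2.45% ÷ 37.1% × 302 mL = 19.943 mL
lactose monohydrate: 81.6 mmol/L × 360.3 g/mol × 0.302 L ÷ 1000 = 8.879 g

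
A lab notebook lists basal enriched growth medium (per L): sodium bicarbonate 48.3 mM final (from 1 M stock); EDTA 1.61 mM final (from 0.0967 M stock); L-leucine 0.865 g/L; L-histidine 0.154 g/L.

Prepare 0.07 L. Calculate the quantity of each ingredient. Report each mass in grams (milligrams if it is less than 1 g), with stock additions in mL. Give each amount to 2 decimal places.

sodium bicarbonate 3.38 mL; EDTA 1.17 mL; L-leucine 60.55 mg; L-histidine 10.78 mg

Working volume: 0.07 L.
sodium bicarbonate: C1V1 = C2V2 → 48.3 mM × 70 mL ÷ 1000 mM = 3.38 mL
EDTA: dilute stock: 1.61 mM × 70 mL ÷ 96.7 mM = 1.17 mL
L-leucine: 0.865 g/L × 0.07 L = 0.06055 g = 60.55 mg
L-histidine: 0.154 g/L × 0.07 L = 0.01078 g = 10.78 mg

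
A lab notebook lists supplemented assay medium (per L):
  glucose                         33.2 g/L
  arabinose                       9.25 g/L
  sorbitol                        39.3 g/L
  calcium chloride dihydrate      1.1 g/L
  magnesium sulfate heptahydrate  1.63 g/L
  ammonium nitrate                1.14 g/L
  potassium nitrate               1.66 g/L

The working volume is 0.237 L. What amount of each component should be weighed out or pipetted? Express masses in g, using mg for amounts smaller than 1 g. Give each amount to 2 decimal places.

Scale factor relative to 1 L: 0.237.
glucose: 33.2 g/L × 0.237 L = 7.87 g
arabinose: 9.25 g/L × 0.237 L = 2.19 g
sorbitol: 39.3 g/L × 0.237 L = 9.31 g
calcium chloride dihydrate: 1.1 g/L × 0.237 L = 0.2607 g = 260.70 mg
magnesium sulfate heptahydrate: 1.63 g/L × 0.237 L = 0.38631 g = 386.31 mg
ammonium nitrate: 1.14 g/L × 0.237 L = 0.27018 g = 270.18 mg
potassium nitrate: 1.66 g/L × 0.237 L = 0.39342 g = 393.42 mg

glucose 7.87 g; arabinose 2.19 g; sorbitol 9.31 g; calcium chloride dihydrate 260.70 mg; magnesium sulfate heptahydrate 386.31 mg; ammonium nitrate 270.18 mg; potassium nitrate 393.42 mg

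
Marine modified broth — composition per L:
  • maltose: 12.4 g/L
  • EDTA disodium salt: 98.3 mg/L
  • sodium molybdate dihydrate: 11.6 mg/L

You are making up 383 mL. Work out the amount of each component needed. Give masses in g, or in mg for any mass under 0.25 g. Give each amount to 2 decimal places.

maltose 4.75 g; EDTA disodium salt 37.65 mg; sodium molybdate dihydrate 4.44 mg

Working volume: 383 mL = 0.383 L.
maltose: 12.4 g/L × 0.383 L = 4.75 g
EDTA disodium salt: 98.3 mg/L × 0.383 L = 37.65 mg
sodium molybdate dihydrate: 11.6 mg/L × 0.383 L = 4.44 mg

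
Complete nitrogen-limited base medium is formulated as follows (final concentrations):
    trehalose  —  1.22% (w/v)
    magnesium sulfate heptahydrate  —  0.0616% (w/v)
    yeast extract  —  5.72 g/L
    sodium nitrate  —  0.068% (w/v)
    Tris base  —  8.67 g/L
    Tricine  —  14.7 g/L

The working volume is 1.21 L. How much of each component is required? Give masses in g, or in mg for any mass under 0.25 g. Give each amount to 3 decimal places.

Working volume: 1.21 L.
trehalose: 1.22% w/v = 12.2 g/L → 12.2 × 1.21 L = 14.762 g
magnesium sulfate heptahydrate: 0.0616 g per 100 mL × 1210 mL ÷ 100 = 0.745 g
yeast extract: 5.72 g/L × 1.21 L = 6.921 g
sodium nitrate: 0.068 g per 100 mL × 1210 mL ÷ 100 = 0.823 g
Tris base: 8.67 g/L × 1.21 L = 10.491 g
Tricine: 14.7 g/L × 1.21 L = 17.787 g

trehalose 14.762 g; magnesium sulfate heptahydrate 0.745 g; yeast extract 6.921 g; sodium nitrate 0.823 g; Tris base 10.491 g; Tricine 17.787 g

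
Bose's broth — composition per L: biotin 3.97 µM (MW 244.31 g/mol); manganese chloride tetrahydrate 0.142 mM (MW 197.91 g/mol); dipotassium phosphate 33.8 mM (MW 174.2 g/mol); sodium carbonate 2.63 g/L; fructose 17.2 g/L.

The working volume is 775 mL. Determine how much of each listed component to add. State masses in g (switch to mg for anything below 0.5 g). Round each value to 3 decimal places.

biotin 0.752 mg; manganese chloride tetrahydrate 21.780 mg; dipotassium phosphate 4.563 g; sodium carbonate 2.038 g; fructose 13.330 g

Working volume: 775 mL = 0.775 L.
biotin: 3.97 µmol/L × 244.31 g/mol × 0.775 L ÷ 1000 = 0.752 mg
manganese chloride tetrahydrate: 0.142 mmol/L × 197.91 mg/mmol × 0.775 L = 21.780 mg
dipotassium phosphate: 33.8 mmol/L × 174.2 g/mol × 0.775 L ÷ 1000 = 4.563 g
sodium carbonate: 2.63 g/L × 0.775 L = 2.038 g
fructose: 17.2 g/L × 0.775 L = 13.330 g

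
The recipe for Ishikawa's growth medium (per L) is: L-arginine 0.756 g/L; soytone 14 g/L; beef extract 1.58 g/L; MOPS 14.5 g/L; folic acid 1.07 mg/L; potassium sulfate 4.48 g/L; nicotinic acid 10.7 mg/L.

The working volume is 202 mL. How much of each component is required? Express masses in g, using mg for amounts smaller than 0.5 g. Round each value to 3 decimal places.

L-arginine 152.712 mg; soytone 2.828 g; beef extract 319.160 mg; MOPS 2.929 g; folic acid 0.216 mg; potassium sulfate 0.905 g; nicotinic acid 2.161 mg

Working volume: 202 mL = 0.202 L.
L-arginine: 0.756 g/L × 0.202 L = 0.152712 g = 152.712 mg
soytone: 14 g/L × 0.202 L = 2.828 g
beef extract: 1.58 g/L × 0.202 L = 0.31916 g = 319.160 mg
MOPS: 14.5 g/L × 0.202 L = 2.929 g
folic acid: 1.07 mg/L × 0.202 L = 0.216 mg
potassium sulfate: 4.48 g/L × 0.202 L = 0.905 g
nicotinic acid: 10.7 mg/L × 0.202 L = 2.161 mg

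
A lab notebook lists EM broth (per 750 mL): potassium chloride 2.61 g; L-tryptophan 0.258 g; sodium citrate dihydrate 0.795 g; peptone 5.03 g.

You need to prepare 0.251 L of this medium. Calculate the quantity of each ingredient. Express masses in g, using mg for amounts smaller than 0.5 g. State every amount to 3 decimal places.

potassium chloride 0.873 g; L-tryptophan 86.344 mg; sodium citrate dihydrate 266.060 mg; peptone 1.683 g

Ratio of target to recipe volume: 251 / 750 = 0.334667.
potassium chloride: 2.61 g × (251 mL / 750 mL) = 0.873 g
L-tryptophan: 0.258 g × (251 mL / 750 mL) = 0.086344 g = 86.344 mg
sodium citrate dihydrate: 0.795 g × (251 mL / 750 mL) = 0.26606 g = 266.060 mg
peptone: 5.03 g × (251 mL / 750 mL) = 1.683 g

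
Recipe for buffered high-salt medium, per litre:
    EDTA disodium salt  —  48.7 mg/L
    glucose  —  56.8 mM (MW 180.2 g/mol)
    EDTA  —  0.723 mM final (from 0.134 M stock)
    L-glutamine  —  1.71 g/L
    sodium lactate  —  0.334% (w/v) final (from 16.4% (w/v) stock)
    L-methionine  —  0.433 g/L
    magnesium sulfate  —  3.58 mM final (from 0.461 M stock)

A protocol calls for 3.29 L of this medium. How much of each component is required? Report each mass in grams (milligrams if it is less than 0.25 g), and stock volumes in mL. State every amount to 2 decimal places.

Scale factor relative to 1 L: 3.29.
EDTA disodium salt: 48.7 mg/L × 3.29 L = 160.22 mg
glucose: 56.8 mmol/L × 180.2 g/mol × 3.29 L ÷ 1000 = 33.67 g
EDTA: dilute stock: 0.723 mM × 3290 mL ÷ 134 mM = 17.75 mL
L-glutamine: 1.71 g/L × 3.29 L = 5.63 g
sodium lactate: V = C2·V2/C1 = 0.334% ÷ 16.4% × 3290 mL = 67.00 mL
L-methionine: 0.433 g/L × 3.29 L = 1.42 g
magnesium sulfate: V = C2·V2/C1 = 3.58 mM × 3290 mL ÷ 461 mM = 25.55 mL

EDTA disodium salt 160.22 mg; glucose 33.67 g; EDTA 17.75 mL; L-glutamine 5.63 g; sodium lactate 67.00 mL; L-methionine 1.42 g; magnesium sulfate 25.55 mL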